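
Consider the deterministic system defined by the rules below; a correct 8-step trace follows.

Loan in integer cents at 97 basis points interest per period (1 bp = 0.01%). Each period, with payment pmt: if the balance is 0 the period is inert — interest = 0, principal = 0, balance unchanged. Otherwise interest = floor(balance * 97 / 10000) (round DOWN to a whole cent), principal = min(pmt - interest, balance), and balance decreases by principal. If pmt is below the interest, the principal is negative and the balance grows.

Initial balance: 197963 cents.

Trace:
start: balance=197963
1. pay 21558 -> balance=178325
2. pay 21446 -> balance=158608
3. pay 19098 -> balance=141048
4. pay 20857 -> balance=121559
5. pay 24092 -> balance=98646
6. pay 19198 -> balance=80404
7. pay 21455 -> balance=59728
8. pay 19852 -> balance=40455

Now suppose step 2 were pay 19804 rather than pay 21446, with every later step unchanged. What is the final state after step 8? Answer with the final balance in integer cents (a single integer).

42196

(re-executing from step 2 with the substitution; state before step 2: balance=178325)
2. pay 19804 -> balance=160250
3. pay 19098 -> balance=142706
4. pay 20857 -> balance=123233
5. pay 24092 -> balance=100336
6. pay 19198 -> balance=82111
7. pay 21455 -> balance=61452
8. pay 19852 -> balance=42196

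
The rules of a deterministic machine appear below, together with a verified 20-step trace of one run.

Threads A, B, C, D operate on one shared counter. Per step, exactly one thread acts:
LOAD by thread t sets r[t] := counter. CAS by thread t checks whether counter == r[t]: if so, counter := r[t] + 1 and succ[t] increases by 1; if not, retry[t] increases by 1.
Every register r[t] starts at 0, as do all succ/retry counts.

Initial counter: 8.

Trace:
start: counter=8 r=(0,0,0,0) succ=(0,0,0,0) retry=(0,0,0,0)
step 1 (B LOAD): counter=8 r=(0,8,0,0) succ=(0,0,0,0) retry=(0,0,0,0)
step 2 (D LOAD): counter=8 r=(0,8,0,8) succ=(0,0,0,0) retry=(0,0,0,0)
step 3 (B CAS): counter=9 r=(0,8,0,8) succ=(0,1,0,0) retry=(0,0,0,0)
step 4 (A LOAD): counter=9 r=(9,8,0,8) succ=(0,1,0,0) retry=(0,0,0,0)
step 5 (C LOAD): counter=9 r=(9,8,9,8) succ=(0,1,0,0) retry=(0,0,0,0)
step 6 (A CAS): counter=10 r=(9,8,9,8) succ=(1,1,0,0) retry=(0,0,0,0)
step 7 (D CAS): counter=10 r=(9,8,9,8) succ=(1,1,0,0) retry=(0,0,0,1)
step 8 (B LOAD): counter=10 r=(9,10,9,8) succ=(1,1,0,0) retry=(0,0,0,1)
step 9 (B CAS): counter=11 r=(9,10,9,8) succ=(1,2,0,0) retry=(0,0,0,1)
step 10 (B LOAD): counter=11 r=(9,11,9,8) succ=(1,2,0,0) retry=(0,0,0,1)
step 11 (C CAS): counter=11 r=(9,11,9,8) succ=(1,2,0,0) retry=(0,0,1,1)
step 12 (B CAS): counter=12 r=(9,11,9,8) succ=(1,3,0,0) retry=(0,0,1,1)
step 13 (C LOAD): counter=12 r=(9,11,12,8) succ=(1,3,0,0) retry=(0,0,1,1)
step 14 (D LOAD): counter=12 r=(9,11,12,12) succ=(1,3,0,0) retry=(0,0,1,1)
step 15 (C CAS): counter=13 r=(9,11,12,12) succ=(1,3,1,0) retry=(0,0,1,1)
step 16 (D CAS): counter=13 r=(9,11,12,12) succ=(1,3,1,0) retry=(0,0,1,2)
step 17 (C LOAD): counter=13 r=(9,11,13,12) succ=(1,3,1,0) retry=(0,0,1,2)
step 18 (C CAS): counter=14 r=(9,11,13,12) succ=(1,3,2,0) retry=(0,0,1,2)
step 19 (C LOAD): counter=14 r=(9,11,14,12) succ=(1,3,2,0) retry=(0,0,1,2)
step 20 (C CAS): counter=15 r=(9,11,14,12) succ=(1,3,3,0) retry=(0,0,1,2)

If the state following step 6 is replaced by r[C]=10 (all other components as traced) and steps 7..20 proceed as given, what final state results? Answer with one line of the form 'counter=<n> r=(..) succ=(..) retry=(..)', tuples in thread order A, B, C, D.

state after step 6 := counter=10 r=(9,8,10,8) succ=(1,1,0,0) retry=(0,0,0,0)
step 7 (D CAS): counter=10 r=(9,8,10,8) succ=(1,1,0,0) retry=(0,0,0,1)
step 8 (B LOAD): counter=10 r=(9,10,10,8) succ=(1,1,0,0) retry=(0,0,0,1)
step 9 (B CAS): counter=11 r=(9,10,10,8) succ=(1,2,0,0) retry=(0,0,0,1)
step 10 (B LOAD): counter=11 r=(9,11,10,8) succ=(1,2,0,0) retry=(0,0,0,1)
step 11 (C CAS): counter=11 r=(9,11,10,8) succ=(1,2,0,0) retry=(0,0,1,1)
step 12 (B CAS): counter=12 r=(9,11,10,8) succ=(1,3,0,0) retry=(0,0,1,1)
step 13 (C LOAD): counter=12 r=(9,11,12,8) succ=(1,3,0,0) retry=(0,0,1,1)
step 14 (D LOAD): counter=12 r=(9,11,12,12) succ=(1,3,0,0) retry=(0,0,1,1)
step 15 (C CAS): counter=13 r=(9,11,12,12) succ=(1,3,1,0) retry=(0,0,1,1)
step 16 (D CAS): counter=13 r=(9,11,12,12) succ=(1,3,1,0) retry=(0,0,1,2)
step 17 (C LOAD): counter=13 r=(9,11,13,12) succ=(1,3,1,0) retry=(0,0,1,2)
step 18 (C CAS): counter=14 r=(9,11,13,12) succ=(1,3,2,0) retry=(0,0,1,2)
step 19 (C LOAD): counter=14 r=(9,11,14,12) succ=(1,3,2,0) retry=(0,0,1,2)
step 20 (C CAS): counter=15 r=(9,11,14,12) succ=(1,3,3,0) retry=(0,0,1,2)

counter=15 r=(9,11,14,12) succ=(1,3,3,0) retry=(0,0,1,2)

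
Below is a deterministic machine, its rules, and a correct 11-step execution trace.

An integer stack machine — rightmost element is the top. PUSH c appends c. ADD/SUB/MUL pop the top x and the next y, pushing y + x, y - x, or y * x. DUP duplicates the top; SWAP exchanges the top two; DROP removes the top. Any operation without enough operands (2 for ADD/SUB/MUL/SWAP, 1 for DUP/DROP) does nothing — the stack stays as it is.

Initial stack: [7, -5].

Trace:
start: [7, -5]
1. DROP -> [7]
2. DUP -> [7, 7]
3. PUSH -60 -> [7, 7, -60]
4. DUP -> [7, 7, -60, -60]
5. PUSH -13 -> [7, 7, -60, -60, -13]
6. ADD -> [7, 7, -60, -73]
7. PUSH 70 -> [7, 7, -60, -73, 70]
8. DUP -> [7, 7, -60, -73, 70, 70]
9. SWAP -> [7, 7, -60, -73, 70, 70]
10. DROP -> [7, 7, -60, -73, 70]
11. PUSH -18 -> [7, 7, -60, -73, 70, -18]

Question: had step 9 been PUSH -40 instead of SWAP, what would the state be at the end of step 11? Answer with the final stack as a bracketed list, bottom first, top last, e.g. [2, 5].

(re-executing from step 9 with the substitution; state before step 9: [7, 7, -60, -73, 70, 70])
9. PUSH -40 -> [7, 7, -60, -73, 70, 70, -40]
10. DROP -> [7, 7, -60, -73, 70, 70]
11. PUSH -18 -> [7, 7, -60, -73, 70, 70, -18]

[7, 7, -60, -73, 70, 70, -18]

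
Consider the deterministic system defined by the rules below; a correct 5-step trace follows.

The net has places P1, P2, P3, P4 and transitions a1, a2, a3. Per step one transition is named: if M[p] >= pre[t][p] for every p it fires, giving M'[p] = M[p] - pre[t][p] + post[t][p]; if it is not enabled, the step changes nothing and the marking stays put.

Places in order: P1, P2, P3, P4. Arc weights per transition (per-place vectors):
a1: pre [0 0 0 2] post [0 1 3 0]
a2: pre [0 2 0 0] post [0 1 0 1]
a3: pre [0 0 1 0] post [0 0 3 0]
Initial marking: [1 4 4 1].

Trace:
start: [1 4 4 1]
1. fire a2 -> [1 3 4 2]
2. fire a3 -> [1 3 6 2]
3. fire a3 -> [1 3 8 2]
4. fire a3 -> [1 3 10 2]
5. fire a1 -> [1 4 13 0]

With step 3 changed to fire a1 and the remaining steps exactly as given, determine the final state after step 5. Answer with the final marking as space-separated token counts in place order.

(re-executing from step 3 with the substitution; state before step 3: [1 3 6 2])
3. fire a1 -> [1 4 9 0]
4. fire a3 -> [1 4 11 0]
5. fire a1 -> [1 4 11 0]

1 4 11 0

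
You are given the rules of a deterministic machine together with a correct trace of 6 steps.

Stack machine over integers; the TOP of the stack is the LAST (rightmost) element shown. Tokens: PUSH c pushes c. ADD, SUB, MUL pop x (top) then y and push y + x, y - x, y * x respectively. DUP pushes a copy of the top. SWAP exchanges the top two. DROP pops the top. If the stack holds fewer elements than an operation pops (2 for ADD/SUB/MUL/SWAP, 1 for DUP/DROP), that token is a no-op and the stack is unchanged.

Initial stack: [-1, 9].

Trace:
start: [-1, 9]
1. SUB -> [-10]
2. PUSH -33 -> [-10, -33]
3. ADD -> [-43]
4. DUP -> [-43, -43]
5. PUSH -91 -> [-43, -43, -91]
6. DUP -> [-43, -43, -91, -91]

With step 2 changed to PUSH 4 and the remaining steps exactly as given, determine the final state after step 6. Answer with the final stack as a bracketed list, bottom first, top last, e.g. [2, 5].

[-6, -6, -91, -91]

(re-executing from step 2 with the substitution; state before step 2: [-10])
2. PUSH 4 -> [-10, 4]
3. ADD -> [-6]
4. DUP -> [-6, -6]
5. PUSH -91 -> [-6, -6, -91]
6. DUP -> [-6, -6, -91, -91]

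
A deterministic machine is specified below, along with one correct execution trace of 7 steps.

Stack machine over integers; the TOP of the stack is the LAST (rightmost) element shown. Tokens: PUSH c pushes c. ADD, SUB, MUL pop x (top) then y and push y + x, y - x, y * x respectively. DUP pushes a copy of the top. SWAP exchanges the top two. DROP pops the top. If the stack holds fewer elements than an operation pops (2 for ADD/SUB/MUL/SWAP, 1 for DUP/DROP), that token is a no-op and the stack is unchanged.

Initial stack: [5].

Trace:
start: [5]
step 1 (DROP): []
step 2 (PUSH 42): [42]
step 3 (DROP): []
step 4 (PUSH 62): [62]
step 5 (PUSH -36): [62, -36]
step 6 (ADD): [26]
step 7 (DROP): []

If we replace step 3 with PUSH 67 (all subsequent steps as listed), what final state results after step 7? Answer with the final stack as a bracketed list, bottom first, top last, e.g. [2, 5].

(re-executing from step 3 with the substitution; state before step 3: [42])
step 3 (PUSH 67): [42, 67]
step 4 (PUSH 62): [42, 67, 62]
step 5 (PUSH -36): [42, 67, 62, -36]
step 6 (ADD): [42, 67, 26]
step 7 (DROP): [42, 67]

[42, 67]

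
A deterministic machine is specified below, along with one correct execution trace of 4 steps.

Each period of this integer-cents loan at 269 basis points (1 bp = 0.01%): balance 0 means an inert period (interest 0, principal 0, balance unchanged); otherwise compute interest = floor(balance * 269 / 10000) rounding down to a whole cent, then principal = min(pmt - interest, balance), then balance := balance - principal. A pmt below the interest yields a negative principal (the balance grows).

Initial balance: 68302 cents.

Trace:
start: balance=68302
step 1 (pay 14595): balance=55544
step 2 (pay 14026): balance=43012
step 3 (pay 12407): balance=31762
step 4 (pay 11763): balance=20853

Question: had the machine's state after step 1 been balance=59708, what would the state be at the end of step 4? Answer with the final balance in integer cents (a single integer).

state after step 1 := balance=59708
step 2 (pay 14026): balance=47288
step 3 (pay 12407): balance=36153
step 4 (pay 11763): balance=25362

25362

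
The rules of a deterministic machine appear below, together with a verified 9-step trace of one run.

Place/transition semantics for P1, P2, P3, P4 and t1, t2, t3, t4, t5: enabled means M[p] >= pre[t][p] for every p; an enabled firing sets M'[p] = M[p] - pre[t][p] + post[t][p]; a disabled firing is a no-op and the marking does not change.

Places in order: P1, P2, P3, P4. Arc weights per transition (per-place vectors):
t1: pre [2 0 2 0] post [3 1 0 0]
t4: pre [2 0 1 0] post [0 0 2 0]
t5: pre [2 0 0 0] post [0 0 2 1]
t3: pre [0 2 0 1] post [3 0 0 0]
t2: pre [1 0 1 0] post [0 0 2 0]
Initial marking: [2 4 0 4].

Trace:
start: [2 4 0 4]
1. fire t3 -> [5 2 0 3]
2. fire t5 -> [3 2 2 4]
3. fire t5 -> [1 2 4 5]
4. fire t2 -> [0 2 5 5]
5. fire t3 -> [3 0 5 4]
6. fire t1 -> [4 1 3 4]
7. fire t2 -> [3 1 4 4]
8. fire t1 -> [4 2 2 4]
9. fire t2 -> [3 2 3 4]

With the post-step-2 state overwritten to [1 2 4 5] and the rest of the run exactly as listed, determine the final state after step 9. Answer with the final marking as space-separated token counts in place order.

state after step 2 := [1 2 4 5]
3. fire t5 -> [1 2 4 5]
4. fire t2 -> [0 2 5 5]
5. fire t3 -> [3 0 5 4]
6. fire t1 -> [4 1 3 4]
7. fire t2 -> [3 1 4 4]
8. fire t1 -> [4 2 2 4]
9. fire t2 -> [3 2 3 4]

3 2 3 4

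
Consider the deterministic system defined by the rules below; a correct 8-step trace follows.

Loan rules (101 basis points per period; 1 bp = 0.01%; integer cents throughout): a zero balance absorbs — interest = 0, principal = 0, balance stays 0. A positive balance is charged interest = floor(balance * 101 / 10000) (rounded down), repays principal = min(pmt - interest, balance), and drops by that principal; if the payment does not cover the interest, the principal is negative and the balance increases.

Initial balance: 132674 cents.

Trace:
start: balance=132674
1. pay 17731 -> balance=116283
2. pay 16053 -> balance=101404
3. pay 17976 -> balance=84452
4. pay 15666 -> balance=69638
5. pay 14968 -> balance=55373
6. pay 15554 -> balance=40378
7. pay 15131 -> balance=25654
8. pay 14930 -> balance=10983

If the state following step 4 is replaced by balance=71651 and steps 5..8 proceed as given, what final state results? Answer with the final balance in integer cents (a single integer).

state after step 4 := balance=71651
5. pay 14968 -> balance=57406
6. pay 15554 -> balance=42431
7. pay 15131 -> balance=27728
8. pay 14930 -> balance=13078

13078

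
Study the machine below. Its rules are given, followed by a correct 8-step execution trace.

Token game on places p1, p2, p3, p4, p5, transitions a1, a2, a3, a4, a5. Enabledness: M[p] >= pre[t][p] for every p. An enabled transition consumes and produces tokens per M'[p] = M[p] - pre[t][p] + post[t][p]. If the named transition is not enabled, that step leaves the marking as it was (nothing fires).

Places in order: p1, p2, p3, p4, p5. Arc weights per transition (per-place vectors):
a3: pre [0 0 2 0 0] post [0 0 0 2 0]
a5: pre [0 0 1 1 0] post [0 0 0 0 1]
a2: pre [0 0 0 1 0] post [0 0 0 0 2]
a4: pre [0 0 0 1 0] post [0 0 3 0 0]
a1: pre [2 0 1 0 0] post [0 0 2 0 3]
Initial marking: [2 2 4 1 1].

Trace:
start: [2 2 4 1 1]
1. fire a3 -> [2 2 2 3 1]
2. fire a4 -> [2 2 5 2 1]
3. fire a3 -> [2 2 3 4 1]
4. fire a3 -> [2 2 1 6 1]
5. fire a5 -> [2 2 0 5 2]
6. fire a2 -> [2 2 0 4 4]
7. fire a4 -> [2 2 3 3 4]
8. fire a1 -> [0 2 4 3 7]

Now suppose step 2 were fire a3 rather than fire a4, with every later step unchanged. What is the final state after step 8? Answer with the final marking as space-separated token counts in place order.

0 2 4 3 6

(re-executing from step 2 with the substitution; state before step 2: [2 2 2 3 1])
2. fire a3 -> [2 2 0 5 1]
3. fire a3 -> [2 2 0 5 1]
4. fire a3 -> [2 2 0 5 1]
5. fire a5 -> [2 2 0 5 1]
6. fire a2 -> [2 2 0 4 3]
7. fire a4 -> [2 2 3 3 3]
8. fire a1 -> [0 2 4 3 6]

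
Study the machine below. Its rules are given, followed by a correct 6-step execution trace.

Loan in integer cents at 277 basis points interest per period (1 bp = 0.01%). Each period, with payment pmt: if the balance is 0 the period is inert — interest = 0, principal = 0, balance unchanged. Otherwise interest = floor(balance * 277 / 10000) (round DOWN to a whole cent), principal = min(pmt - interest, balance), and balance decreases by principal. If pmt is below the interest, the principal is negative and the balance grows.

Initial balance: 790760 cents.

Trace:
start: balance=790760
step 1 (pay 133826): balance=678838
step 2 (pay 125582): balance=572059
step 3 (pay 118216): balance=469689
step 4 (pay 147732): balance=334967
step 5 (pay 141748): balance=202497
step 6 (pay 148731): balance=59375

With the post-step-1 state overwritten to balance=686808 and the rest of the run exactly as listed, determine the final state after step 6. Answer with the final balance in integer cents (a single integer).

68511

state after step 1 := balance=686808
step 2 (pay 125582): balance=580250
step 3 (pay 118216): balance=478106
step 4 (pay 147732): balance=343617
step 5 (pay 141748): balance=211387
step 6 (pay 148731): balance=68511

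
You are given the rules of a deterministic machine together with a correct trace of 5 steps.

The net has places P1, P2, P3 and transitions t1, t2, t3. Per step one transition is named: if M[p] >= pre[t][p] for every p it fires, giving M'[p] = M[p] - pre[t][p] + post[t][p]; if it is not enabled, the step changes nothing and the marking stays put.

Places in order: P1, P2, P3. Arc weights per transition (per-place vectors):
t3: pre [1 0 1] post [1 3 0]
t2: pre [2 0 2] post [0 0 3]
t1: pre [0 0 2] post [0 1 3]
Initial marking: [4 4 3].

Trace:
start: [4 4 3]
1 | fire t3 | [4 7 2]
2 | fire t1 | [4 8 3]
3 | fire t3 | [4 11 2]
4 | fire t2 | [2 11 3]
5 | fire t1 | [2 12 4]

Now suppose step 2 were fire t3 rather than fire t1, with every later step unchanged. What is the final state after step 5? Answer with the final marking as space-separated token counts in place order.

4 13 0

(re-executing from step 2 with the substitution; state before step 2: [4 7 2])
2 | fire t3 | [4 10 1]
3 | fire t3 | [4 13 0]
4 | fire t2 | [4 13 0]
5 | fire t1 | [4 13 0]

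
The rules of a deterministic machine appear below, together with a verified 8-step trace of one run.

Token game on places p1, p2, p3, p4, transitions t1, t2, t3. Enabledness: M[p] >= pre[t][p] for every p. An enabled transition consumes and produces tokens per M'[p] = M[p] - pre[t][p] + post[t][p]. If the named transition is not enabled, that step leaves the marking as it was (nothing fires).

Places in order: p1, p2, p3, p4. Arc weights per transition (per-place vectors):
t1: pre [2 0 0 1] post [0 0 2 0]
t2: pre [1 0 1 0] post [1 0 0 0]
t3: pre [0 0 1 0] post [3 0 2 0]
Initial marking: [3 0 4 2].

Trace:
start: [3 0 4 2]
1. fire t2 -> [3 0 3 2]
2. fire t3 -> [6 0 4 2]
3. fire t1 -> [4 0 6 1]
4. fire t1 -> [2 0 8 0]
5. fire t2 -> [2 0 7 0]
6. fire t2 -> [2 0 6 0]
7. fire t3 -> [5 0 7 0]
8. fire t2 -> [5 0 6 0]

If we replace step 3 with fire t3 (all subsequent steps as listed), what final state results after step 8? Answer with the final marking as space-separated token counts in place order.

10 0 5 1

(re-executing from step 3 with the substitution; state before step 3: [6 0 4 2])
3. fire t3 -> [9 0 5 2]
4. fire t1 -> [7 0 7 1]
5. fire t2 -> [7 0 6 1]
6. fire t2 -> [7 0 5 1]
7. fire t3 -> [10 0 6 1]
8. fire t2 -> [10 0 5 1]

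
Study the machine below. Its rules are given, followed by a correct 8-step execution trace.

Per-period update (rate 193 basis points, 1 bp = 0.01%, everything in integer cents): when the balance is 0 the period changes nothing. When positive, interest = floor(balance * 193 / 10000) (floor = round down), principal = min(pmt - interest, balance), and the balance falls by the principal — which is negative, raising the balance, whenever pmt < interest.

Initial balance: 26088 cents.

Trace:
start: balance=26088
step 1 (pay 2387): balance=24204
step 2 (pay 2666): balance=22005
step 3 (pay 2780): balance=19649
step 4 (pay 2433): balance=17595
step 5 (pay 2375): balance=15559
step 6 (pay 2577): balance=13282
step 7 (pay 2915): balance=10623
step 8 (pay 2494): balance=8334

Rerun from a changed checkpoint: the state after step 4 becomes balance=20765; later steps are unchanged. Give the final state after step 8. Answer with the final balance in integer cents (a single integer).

11754

state after step 4 := balance=20765
step 5 (pay 2375): balance=18790
step 6 (pay 2577): balance=16575
step 7 (pay 2915): balance=13979
step 8 (pay 2494): balance=11754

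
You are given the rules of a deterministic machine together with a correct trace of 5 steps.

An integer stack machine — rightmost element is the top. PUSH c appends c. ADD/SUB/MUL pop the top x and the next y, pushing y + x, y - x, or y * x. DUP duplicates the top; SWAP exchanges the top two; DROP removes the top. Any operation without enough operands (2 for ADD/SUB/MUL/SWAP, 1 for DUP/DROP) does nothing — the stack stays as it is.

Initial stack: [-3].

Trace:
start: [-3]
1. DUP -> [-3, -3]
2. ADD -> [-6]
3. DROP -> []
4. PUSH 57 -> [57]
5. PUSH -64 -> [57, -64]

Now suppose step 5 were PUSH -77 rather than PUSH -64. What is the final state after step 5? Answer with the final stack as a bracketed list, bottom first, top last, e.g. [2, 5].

(re-executing from step 5 with the substitution; state before step 5: [57])
5. PUSH -77 -> [57, -77]

[57, -77]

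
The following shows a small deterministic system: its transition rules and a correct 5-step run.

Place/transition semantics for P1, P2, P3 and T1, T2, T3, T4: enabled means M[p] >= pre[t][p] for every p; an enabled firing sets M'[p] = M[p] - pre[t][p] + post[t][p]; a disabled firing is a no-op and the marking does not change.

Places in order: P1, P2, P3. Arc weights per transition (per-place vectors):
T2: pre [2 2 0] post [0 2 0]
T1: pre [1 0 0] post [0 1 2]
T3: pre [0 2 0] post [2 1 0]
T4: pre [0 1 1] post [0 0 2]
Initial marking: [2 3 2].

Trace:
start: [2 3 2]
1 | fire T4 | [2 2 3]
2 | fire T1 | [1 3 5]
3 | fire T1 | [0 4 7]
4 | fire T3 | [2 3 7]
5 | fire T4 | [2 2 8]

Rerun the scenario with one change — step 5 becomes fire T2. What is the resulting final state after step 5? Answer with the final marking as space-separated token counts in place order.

(re-executing from step 5 with the substitution; state before step 5: [2 3 7])
5 | fire T2 | [0 3 7]

0 3 7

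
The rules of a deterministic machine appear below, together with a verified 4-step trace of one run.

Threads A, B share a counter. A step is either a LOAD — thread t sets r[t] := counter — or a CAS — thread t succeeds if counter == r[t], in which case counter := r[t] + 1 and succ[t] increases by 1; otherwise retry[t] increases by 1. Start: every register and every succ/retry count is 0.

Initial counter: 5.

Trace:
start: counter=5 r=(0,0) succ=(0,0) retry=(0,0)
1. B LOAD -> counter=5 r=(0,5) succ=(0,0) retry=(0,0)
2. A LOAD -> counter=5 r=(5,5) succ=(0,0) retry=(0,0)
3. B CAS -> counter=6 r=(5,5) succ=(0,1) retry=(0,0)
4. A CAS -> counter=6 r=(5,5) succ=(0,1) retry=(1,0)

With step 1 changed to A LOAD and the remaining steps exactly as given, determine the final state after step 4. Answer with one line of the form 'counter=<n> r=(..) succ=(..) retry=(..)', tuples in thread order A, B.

(re-executing from step 1 with the substitution; state before step 1: counter=5 r=(0,0) succ=(0,0) retry=(0,0))
1. A LOAD -> counter=5 r=(5,0) succ=(0,0) retry=(0,0)
2. A LOAD -> counter=5 r=(5,0) succ=(0,0) retry=(0,0)
3. B CAS -> counter=5 r=(5,0) succ=(0,0) retry=(0,1)
4. A CAS -> counter=6 r=(5,0) succ=(1,0) retry=(0,1)

counter=6 r=(5,0) succ=(1,0) retry=(0,1)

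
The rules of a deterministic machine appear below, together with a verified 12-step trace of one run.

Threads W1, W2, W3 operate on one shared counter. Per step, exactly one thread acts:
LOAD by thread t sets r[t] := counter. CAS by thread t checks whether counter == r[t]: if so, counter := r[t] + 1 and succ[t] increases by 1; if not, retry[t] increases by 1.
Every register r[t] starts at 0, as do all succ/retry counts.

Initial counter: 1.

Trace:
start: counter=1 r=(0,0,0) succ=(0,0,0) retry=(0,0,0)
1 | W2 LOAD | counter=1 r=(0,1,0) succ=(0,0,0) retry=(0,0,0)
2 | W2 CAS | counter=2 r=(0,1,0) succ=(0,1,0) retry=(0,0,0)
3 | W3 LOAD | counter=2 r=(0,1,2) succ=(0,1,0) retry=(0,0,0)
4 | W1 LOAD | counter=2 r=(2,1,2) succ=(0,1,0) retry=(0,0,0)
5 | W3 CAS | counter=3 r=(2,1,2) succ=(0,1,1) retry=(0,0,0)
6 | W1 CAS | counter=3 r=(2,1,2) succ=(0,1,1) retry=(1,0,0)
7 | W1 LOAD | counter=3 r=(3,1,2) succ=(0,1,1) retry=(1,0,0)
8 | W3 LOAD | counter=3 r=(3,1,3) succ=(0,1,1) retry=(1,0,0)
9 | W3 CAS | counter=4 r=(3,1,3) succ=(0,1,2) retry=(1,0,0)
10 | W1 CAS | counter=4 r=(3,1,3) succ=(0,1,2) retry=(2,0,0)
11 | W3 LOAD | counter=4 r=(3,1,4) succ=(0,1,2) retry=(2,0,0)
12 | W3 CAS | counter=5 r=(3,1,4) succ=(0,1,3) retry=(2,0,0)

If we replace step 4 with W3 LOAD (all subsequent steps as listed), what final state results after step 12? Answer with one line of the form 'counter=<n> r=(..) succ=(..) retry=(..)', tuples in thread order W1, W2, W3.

counter=5 r=(3,1,4) succ=(0,1,3) retry=(2,0,0)

(re-executing from step 4 with the substitution; state before step 4: counter=2 r=(0,1,2) succ=(0,1,0) retry=(0,0,0))
4 | W3 LOAD | counter=2 r=(0,1,2) succ=(0,1,0) retry=(0,0,0)
5 | W3 CAS | counter=3 r=(0,1,2) succ=(0,1,1) retry=(0,0,0)
6 | W1 CAS | counter=3 r=(0,1,2) succ=(0,1,1) retry=(1,0,0)
7 | W1 LOAD | counter=3 r=(3,1,2) succ=(0,1,1) retry=(1,0,0)
8 | W3 LOAD | counter=3 r=(3,1,3) succ=(0,1,1) retry=(1,0,0)
9 | W3 CAS | counter=4 r=(3,1,3) succ=(0,1,2) retry=(1,0,0)
10 | W1 CAS | counter=4 r=(3,1,3) succ=(0,1,2) retry=(2,0,0)
11 | W3 LOAD | counter=4 r=(3,1,4) succ=(0,1,2) retry=(2,0,0)
12 | W3 CAS | counter=5 r=(3,1,4) succ=(0,1,3) retry=(2,0,0)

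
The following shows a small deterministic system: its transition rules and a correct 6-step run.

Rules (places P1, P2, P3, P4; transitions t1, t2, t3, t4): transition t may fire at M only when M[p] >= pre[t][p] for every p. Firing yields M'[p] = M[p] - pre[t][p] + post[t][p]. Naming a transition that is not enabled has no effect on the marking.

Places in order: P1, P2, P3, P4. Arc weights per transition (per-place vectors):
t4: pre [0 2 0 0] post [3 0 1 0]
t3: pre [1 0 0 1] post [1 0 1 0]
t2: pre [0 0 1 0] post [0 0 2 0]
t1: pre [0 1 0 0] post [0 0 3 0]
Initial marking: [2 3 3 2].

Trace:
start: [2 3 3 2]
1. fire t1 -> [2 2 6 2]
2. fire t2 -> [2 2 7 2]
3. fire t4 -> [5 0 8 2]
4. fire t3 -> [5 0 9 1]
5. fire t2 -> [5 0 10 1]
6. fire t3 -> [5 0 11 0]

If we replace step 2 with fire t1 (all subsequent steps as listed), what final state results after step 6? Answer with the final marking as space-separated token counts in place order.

(re-executing from step 2 with the substitution; state before step 2: [2 2 6 2])
2. fire t1 -> [2 1 9 2]
3. fire t4 -> [2 1 9 2]
4. fire t3 -> [2 1 10 1]
5. fire t2 -> [2 1 11 1]
6. fire t3 -> [2 1 12 0]

2 1 12 0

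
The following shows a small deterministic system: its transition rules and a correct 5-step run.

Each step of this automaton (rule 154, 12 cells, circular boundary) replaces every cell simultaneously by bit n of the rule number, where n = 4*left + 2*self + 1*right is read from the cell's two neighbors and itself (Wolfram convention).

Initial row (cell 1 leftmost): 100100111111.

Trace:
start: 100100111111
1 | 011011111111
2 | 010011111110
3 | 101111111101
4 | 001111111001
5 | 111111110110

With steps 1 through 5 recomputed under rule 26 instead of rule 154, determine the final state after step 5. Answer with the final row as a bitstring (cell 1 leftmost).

(re-executing steps 1..5 under rule 26; state before step 1: 100100111111)
1 | 011011100000
2 | 110010010000
3 | 101101101001
4 | 001001000111
5 | 110110101100

110110101100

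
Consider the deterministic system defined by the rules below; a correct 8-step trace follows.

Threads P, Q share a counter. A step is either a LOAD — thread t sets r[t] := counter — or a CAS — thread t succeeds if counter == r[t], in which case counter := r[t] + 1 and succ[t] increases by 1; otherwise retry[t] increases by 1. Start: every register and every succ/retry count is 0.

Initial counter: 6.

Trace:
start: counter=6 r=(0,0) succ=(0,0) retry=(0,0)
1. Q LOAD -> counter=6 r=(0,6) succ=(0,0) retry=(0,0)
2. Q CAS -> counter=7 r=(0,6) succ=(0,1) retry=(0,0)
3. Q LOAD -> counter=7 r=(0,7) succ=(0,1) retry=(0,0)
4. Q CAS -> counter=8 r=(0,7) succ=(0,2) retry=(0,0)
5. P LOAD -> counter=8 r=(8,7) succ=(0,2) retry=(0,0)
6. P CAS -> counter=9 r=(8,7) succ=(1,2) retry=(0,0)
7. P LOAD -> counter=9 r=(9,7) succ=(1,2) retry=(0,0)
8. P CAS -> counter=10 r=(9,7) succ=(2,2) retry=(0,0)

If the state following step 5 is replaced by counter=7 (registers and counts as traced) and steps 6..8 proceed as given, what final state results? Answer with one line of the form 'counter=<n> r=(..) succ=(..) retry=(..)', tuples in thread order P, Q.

counter=8 r=(7,7) succ=(1,2) retry=(1,0)

state after step 5 := counter=7 r=(8,7) succ=(0,2) retry=(0,0)
6. P CAS -> counter=7 r=(8,7) succ=(0,2) retry=(1,0)
7. P LOAD -> counter=7 r=(7,7) succ=(0,2) retry=(1,0)
8. P CAS -> counter=8 r=(7,7) succ=(1,2) retry=(1,0)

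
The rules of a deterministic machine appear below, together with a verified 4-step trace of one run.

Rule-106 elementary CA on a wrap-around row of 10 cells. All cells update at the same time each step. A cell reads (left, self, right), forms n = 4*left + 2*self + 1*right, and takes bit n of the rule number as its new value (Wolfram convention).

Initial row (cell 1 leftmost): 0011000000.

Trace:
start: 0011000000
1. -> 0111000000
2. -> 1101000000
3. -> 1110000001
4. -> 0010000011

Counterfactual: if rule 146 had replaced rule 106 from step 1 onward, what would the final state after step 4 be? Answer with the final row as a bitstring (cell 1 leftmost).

(re-executing steps 1..4 under rule 146; state before step 1: 0011000000)
1. -> 0100100000
2. -> 1011010000
3. -> 0000001001
4. -> 1000010110

1000010110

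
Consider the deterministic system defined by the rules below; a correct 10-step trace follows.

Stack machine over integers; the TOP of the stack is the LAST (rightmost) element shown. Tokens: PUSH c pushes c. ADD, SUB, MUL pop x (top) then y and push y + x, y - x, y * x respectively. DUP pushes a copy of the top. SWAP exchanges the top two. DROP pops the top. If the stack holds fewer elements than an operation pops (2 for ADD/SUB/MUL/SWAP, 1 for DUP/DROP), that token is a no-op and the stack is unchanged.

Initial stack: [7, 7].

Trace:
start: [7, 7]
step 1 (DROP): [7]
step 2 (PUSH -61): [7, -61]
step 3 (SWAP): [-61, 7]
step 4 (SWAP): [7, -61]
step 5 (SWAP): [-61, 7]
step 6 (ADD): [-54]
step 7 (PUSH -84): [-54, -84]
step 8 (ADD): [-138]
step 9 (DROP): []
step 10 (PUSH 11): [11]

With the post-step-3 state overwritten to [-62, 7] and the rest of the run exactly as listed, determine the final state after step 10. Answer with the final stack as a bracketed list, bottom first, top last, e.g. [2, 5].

state after step 3 := [-62, 7]
step 4 (SWAP): [7, -62]
step 5 (SWAP): [-62, 7]
step 6 (ADD): [-55]
step 7 (PUSH -84): [-55, -84]
step 8 (ADD): [-139]
step 9 (DROP): []
step 10 (PUSH 11): [11]

[11]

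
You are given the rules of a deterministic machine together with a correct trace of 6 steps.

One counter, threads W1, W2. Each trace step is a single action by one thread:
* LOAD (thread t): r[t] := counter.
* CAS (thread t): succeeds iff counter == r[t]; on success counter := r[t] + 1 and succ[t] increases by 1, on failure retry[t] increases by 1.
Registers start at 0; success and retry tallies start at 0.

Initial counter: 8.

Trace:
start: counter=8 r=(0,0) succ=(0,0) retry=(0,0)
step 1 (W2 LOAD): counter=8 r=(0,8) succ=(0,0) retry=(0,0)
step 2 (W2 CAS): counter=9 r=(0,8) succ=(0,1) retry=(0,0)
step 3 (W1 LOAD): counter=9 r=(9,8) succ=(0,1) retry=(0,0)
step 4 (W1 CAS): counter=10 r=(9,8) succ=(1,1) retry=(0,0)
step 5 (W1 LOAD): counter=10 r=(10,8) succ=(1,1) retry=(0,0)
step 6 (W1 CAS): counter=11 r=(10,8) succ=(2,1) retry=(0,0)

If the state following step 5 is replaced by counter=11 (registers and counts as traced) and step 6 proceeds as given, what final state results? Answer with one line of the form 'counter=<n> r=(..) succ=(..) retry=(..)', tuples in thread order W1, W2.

state after step 5 := counter=11 r=(10,8) succ=(1,1) retry=(0,0)
step 6 (W1 CAS): counter=11 r=(10,8) succ=(1,1) retry=(1,0)

counter=11 r=(10,8) succ=(1,1) retry=(1,0)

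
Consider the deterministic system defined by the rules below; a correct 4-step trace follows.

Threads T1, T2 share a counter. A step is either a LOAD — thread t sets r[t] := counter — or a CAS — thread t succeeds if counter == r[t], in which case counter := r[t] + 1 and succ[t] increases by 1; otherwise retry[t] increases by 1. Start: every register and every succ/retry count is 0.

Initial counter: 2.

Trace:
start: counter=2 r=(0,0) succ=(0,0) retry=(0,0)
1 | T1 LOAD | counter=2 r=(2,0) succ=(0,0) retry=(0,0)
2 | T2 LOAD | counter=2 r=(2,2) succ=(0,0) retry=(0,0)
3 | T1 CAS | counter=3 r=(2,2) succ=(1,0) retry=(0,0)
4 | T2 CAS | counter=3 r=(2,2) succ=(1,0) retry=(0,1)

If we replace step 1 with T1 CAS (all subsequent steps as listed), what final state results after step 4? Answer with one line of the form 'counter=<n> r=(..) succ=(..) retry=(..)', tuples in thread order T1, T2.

(re-executing from step 1 with the substitution; state before step 1: counter=2 r=(0,0) succ=(0,0) retry=(0,0))
1 | T1 CAS | counter=2 r=(0,0) succ=(0,0) retry=(1,0)
2 | T2 LOAD | counter=2 r=(0,2) succ=(0,0) retry=(1,0)
3 | T1 CAS | counter=2 r=(0,2) succ=(0,0) retry=(2,0)
4 | T2 CAS | counter=3 r=(0,2) succ=(0,1) retry=(2,0)

counter=3 r=(0,2) succ=(0,1) retry=(2,0)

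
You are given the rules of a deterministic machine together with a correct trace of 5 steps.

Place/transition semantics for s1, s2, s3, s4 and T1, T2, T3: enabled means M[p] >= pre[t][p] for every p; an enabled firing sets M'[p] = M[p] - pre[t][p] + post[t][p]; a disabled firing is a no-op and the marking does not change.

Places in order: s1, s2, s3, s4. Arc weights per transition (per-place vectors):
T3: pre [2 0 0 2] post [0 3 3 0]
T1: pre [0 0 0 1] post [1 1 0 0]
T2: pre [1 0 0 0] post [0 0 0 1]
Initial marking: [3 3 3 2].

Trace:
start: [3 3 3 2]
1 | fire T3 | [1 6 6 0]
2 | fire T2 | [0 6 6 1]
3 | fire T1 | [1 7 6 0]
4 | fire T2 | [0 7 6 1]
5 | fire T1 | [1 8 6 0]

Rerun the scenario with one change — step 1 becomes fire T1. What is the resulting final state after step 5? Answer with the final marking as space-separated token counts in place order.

4 6 3 1

(re-executing from step 1 with the substitution; state before step 1: [3 3 3 2])
1 | fire T1 | [4 4 3 1]
2 | fire T2 | [3 4 3 2]
3 | fire T1 | [4 5 3 1]
4 | fire T2 | [3 5 3 2]
5 | fire T1 | [4 6 3 1]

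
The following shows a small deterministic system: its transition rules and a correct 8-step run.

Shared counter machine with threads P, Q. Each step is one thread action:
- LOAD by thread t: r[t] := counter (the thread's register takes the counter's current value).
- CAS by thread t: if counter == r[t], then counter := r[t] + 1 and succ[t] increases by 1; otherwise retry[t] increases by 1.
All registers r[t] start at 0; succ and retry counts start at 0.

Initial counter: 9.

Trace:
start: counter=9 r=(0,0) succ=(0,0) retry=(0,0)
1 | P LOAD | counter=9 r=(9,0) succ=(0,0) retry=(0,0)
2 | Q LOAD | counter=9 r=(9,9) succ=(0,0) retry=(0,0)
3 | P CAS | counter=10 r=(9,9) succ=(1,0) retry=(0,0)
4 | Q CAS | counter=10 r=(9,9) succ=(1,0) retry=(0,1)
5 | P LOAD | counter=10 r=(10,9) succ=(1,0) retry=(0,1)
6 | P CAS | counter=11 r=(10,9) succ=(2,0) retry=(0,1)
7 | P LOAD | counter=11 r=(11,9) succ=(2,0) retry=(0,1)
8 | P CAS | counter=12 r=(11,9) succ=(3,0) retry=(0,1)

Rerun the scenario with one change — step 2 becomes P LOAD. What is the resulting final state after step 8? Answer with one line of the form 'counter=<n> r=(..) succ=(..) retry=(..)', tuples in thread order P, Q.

counter=12 r=(11,0) succ=(3,0) retry=(0,1)

(re-executing from step 2 with the substitution; state before step 2: counter=9 r=(9,0) succ=(0,0) retry=(0,0))
2 | P LOAD | counter=9 r=(9,0) succ=(0,0) retry=(0,0)
3 | P CAS | counter=10 r=(9,0) succ=(1,0) retry=(0,0)
4 | Q CAS | counter=10 r=(9,0) succ=(1,0) retry=(0,1)
5 | P LOAD | counter=10 r=(10,0) succ=(1,0) retry=(0,1)
6 | P CAS | counter=11 r=(10,0) succ=(2,0) retry=(0,1)
7 | P LOAD | counter=11 r=(11,0) succ=(2,0) retry=(0,1)
8 | P CAS | counter=12 r=(11,0) succ=(3,0) retry=(0,1)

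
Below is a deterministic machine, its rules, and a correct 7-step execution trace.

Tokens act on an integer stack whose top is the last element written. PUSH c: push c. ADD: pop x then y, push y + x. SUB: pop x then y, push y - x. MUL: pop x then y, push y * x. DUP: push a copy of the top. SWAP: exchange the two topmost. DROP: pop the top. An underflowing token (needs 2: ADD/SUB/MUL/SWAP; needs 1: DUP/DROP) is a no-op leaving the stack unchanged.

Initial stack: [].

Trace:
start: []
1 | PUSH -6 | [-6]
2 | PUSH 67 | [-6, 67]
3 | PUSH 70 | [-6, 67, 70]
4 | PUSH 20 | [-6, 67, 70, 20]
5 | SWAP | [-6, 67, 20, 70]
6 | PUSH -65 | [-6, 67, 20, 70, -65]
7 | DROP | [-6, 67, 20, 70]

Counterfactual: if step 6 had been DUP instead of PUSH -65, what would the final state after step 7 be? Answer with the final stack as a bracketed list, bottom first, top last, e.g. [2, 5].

(re-executing from step 6 with the substitution; state before step 6: [-6, 67, 20, 70])
6 | DUP | [-6, 67, 20, 70, 70]
7 | DROP | [-6, 67, 20, 70]

[-6, 67, 20, 70]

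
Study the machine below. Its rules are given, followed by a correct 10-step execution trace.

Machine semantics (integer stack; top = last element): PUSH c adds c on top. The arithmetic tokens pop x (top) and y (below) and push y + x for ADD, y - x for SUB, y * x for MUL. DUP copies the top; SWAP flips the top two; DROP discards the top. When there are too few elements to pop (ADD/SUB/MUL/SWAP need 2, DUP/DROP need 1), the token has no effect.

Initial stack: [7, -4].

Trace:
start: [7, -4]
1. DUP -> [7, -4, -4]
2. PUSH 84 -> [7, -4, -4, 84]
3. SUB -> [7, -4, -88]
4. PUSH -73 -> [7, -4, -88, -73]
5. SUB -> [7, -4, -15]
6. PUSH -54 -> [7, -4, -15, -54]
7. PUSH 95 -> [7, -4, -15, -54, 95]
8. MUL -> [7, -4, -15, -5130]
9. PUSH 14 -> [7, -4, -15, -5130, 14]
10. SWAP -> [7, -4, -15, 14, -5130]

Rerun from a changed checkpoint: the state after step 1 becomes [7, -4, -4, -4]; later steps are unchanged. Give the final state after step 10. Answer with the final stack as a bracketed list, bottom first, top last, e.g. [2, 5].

state after step 1 := [7, -4, -4, -4]
2. PUSH 84 -> [7, -4, -4, -4, 84]
3. SUB -> [7, -4, -4, -88]
4. PUSH -73 -> [7, -4, -4, -88, -73]
5. SUB -> [7, -4, -4, -15]
6. PUSH -54 -> [7, -4, -4, -15, -54]
7. PUSH 95 -> [7, -4, -4, -15, -54, 95]
8. MUL -> [7, -4, -4, -15, -5130]
9. PUSH 14 -> [7, -4, -4, -15, -5130, 14]
10. SWAP -> [7, -4, -4, -15, 14, -5130]

[7, -4, -4, -15, 14, -5130]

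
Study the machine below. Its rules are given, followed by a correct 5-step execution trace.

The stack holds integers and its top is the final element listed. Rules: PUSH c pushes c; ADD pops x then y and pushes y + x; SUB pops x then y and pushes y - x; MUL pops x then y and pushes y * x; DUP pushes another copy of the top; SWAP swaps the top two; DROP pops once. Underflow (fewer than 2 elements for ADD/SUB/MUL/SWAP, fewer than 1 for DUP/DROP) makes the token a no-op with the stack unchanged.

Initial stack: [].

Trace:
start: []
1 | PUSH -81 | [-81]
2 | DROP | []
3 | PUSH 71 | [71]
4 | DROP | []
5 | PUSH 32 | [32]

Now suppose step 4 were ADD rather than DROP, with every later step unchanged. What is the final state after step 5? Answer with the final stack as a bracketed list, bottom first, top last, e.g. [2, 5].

[71, 32]

(re-executing from step 4 with the substitution; state before step 4: [71])
4 | ADD | [71]
5 | PUSH 32 | [71, 32]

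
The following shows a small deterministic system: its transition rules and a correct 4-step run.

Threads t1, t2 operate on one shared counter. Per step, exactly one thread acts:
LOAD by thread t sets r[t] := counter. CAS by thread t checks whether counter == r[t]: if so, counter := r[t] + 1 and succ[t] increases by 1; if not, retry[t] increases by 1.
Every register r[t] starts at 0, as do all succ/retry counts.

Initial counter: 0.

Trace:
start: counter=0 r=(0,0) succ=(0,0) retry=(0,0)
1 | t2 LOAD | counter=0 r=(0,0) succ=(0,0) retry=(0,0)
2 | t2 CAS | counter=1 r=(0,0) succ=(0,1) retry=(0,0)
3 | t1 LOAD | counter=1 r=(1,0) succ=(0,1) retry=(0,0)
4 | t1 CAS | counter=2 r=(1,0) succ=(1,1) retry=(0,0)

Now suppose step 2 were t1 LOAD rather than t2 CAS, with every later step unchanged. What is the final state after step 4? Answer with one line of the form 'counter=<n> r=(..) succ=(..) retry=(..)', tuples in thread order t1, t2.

(re-executing from step 2 with the substitution; state before step 2: counter=0 r=(0,0) succ=(0,0) retry=(0,0))
2 | t1 LOAD | counter=0 r=(0,0) succ=(0,0) retry=(0,0)
3 | t1 LOAD | counter=0 r=(0,0) succ=(0,0) retry=(0,0)
4 | t1 CAS | counter=1 r=(0,0) succ=(1,0) retry=(0,0)

counter=1 r=(0,0) succ=(1,0) retry=(0,0)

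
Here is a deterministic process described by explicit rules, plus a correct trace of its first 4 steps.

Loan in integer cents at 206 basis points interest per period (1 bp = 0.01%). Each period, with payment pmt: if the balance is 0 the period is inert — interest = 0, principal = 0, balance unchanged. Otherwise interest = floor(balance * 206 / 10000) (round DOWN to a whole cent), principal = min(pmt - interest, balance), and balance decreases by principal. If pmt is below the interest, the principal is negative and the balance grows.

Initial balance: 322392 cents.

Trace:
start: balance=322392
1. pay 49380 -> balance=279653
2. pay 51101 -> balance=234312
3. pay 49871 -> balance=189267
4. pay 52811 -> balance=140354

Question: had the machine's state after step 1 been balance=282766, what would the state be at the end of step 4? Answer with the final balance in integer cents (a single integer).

143664

state after step 1 := balance=282766
2. pay 51101 -> balance=237489
3. pay 49871 -> balance=192510
4. pay 52811 -> balance=143664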